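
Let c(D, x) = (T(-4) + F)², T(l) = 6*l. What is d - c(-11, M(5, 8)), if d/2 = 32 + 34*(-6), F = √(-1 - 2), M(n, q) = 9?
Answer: -917 + 48*I*√3 ≈ -917.0 + 83.138*I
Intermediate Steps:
F = I*√3 (F = √(-3) = I*√3 ≈ 1.732*I)
c(D, x) = (-24 + I*√3)² (c(D, x) = (6*(-4) + I*√3)² = (-24 + I*√3)²)
d = -344 (d = 2*(32 + 34*(-6)) = 2*(32 - 204) = 2*(-172) = -344)
d - c(-11, M(5, 8)) = -344 - (24 - I*√3)²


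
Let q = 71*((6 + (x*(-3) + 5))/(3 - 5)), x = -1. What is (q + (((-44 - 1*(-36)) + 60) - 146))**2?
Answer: 349281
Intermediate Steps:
q = -497 (q = 71*((6 + (-1*(-3) + 5))/(3 - 5)) = 71*((6 + (3 + 5))/(-2)) = 71*((6 + 8)*(-1/2)) = 71*(14*(-1/2)) = 71*(-7) = -497)
(q + (((-44 - 1*(-36)) + 60) - 146))**2 = (-497 + (((-44 - 1*(-36)) + 60) - 146))**2 = (-497 + (((-44 + 36) + 60) - 146))**2 = (-497 + ((-8 + 60) - 146))**2 = (-497 + (52 - 146))**2 = (-497 - 94)**2 = (-591)**2 = 349281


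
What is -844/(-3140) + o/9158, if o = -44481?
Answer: -32985247/7189030 ≈ -4.5883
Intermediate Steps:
-844/(-3140) + o/9158 = -844/(-3140) - 44481/9158 = -844*(-1/3140) - 44481*1/9158 = 211/785 - 44481/9158 = -32985247/7189030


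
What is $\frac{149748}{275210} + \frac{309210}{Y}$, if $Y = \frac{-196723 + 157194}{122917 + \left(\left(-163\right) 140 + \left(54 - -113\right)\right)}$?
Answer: $- \frac{4266114139606854}{5439388045} \approx -7.843 \cdot 10^{5}$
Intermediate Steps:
$Y = - \frac{39529}{100264}$ ($Y = - \frac{39529}{122917 + \left(-22820 + \left(54 + 113\right)\right)} = - \frac{39529}{122917 + \left(-22820 + 167\right)} = - \frac{39529}{122917 - 22653} = - \frac{39529}{100264} \approx -0.39425$)
$\frac{149748}{275210} + \frac{309210}{Y} = \frac{149748}{275210} + \frac{309210}{- \frac{39529}{100264}} = 149748 \cdot \frac{1}{275210} + 309210 \left(- \frac{100264}{39529}\right) = \frac{74874}{137605} - \frac{31002631440}{39529} = - \frac{4266114139606854}{5439388045}$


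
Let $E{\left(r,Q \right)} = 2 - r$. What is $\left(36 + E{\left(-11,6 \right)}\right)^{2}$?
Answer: $2401$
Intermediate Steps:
$\left(36 + E{\left(-11,6 \right)}\right)^{2} = \left(36 + \left(2 - -11\right)\right)^{2} = \left(36 + \left(2 + 11\right)\right)^{2} = \left(36 + 13\right)^{2} = 49^{2} = 2401$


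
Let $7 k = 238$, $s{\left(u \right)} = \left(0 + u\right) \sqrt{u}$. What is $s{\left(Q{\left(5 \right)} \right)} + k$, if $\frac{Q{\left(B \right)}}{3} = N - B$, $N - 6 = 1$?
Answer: $34 + 6 \sqrt{6} \approx 48.697$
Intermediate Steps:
$N = 7$ ($N = 6 + 1 = 7$)
$Q{\left(B \right)} = 21 - 3 B$ ($Q{\left(B \right)} = 3 \left(7 - B\right) = 21 - 3 B$)
$s{\left(u \right)} = u^{\frac{3}{2}}$ ($s{\left(u \right)} = u \sqrt{u} = u^{\frac{3}{2}}$)
$k = 34$ ($k = \frac{1}{7} \cdot 238 = 34$)
$s{\left(Q{\left(5 \right)} \right)} + k = \left(21 - 15\right)^{\frac{3}{2}} + 34 = 6^{\frac{3}{2}} + 34 = 6 \sqrt{6} + 34 = 34 + 6 \sqrt{6}$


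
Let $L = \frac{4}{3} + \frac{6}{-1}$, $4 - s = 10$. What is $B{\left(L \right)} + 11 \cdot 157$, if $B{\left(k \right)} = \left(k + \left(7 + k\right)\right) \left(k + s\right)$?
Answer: $\frac{15767}{9} \approx 1751.9$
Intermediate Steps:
$s = -6$ ($s = 4 - 10 = -6$)
$L = - \frac{14}{3}$ ($L = 4 \cdot \frac{1}{3} + 6 \left(-1\right) = \frac{4}{3} - 6 = - \frac{14}{3} \approx -4.6667$)
$B{\left(k \right)} = \left(-6 + k\right) \left(7 + 2 k\right)$ ($B{\left(k \right)} = \left(k + \left(7 + k\right)\right) \left(k - 6\right) = \left(7 + 2 k\right) \left(-6 + k\right) = \left(-6 + k\right) \left(7 + 2 k\right)$)
$B{\left(L \right)} + 11 \cdot 157 = \left(-42 - - \frac{70}{3} + 2 \left(- \frac{14}{3}\right)^{2}\right) + 11 \cdot 157 = \left(-42 + \frac{70}{3} + 2 \cdot \frac{196}{9}\right) + 1727 = \left(-42 + \frac{70}{3} + \frac{392}{9}\right) + 1727 = \frac{224}{9} + 1727 = \frac{15767}{9}$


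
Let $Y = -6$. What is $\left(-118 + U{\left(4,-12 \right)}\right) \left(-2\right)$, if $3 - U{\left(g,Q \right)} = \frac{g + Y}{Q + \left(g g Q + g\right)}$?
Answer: $\frac{11501}{50} \approx 230.02$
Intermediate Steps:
$U{\left(g,Q \right)} = 3 - \frac{-6 + g}{Q + g + Q g^{2}}$ ($U{\left(g,Q \right)} = 3 - \frac{g - 6}{Q + \left(g g Q + g\right)} = 3 - \frac{-6 + g}{Q + \left(g^{2} Q + g\right)} = 3 - \frac{-6 + g}{Q + \left(Q g^{2} + g\right)} = 3 - \frac{-6 + g}{Q + \left(g + Q g^{2}\right)} = 3 - \frac{-6 + g}{Q + g + Q g^{2}}$)
$\left(-118 + U{\left(4,-12 \right)}\right) \left(-2\right) = \left(-118 + \frac{6 + 2 \cdot 4 + 3 \left(-12\right) + 3 \left(-12\right) 4^{2}}{-12 + 4 - 12 \cdot 4^{2}}\right) \left(-2\right) = \left(-118 + \frac{6 + 8 - 36 + 3 \left(-12\right) 16}{-12 + 4 - 192}\right) \left(-2\right) = \left(-118 + \frac{6 + 8 - 36 - 576}{-12 + 4 - 192}\right) \left(-2\right) = \left(-118 + \frac{1}{-200} \left(-598\right)\right) \left(-2\right) = \left(-118 - - \frac{299}{100}\right) \left(-2\right) = \left(-118 + \frac{299}{100}\right) \left(-2\right) = \left(- \frac{11501}{100}\right) \left(-2\right) = \frac{11501}{50}$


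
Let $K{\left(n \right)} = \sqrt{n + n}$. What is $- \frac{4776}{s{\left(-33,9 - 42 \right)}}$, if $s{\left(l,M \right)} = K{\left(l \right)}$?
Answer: $\frac{796 i \sqrt{66}}{11} \approx 587.88 i$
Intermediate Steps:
$K{\left(n \right)} = \sqrt{2} \sqrt{n}$ ($K{\left(n \right)} = \sqrt{2 n} = \sqrt{2} \sqrt{n}$)
$s{\left(l,M \right)} = \sqrt{2} \sqrt{l}$
$- \frac{4776}{s{\left(-33,9 - 42 \right)}} = - \frac{4776}{\sqrt{2} \sqrt{-33}} = - \frac{4776}{\sqrt{2} i \sqrt{33}} = - \frac{4776}{i \sqrt{66}} = - 4776 \left(- \frac{i \sqrt{66}}{66}\right) = \frac{796 i \sqrt{66}}{11}$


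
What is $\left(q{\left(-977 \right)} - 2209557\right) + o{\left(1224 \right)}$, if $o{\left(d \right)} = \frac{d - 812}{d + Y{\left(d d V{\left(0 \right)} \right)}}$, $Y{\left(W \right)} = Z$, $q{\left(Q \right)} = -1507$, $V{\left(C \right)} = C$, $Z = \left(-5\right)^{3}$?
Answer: $- \frac{2429958924}{1099} \approx -2.2111 \cdot 10^{6}$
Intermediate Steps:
$Z = -125$
$Y{\left(W \right)} = -125$
$o{\left(d \right)} = \frac{-812 + d}{-125 + d}$ ($o{\left(d \right)} = \frac{d - 812}{d - 125} = \frac{-812 + d}{-125 + d}$)
$\left(q{\left(-977 \right)} - 2209557\right) + o{\left(1224 \right)} = \left(-1507 - 2209557\right) + \frac{-812 + 1224}{-125 + 1224} = -2211064 + \frac{1}{1099} \cdot 412 = -2211064 + \frac{412}{1099} = - \frac{2429958924}{1099}$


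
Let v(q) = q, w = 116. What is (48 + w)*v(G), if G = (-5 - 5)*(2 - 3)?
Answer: 1640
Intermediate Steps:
G = 10 (G = -10*(-1) = 10)
(48 + w)*v(G) = (48 + 116)*10 = 164*10 = 1640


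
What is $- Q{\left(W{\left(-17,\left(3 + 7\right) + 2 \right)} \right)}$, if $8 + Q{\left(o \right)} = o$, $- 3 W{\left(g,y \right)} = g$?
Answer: $\frac{7}{3} \approx 2.3333$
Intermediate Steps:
$W{\left(g,y \right)} = - \frac{g}{3}$
$Q{\left(o \right)} = -8 + o$
$- Q{\left(W{\left(-17,\left(3 + 7\right) + 2 \right)} \right)} = - (-8 - - \frac{17}{3}) = - (-8 + \frac{17}{3}) = \left(-1\right) \left(- \frac{7}{3}\right) = \frac{7}{3}$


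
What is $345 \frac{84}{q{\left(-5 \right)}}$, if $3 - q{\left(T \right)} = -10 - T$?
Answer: $\frac{7245}{2} \approx 3622.5$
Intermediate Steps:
$q{\left(T \right)} = 13 + T$ ($q{\left(T \right)} = 3 - \left(-10 - T\right) = 3 + \left(10 + T\right) = 13 + T$)
$345 \frac{84}{q{\left(-5 \right)}} = 345 \frac{84}{13 - 5} = 345 \cdot \frac{84}{8} = 345 \cdot 84 \cdot \frac{1}{8} = 345 \cdot \frac{21}{2} = \frac{7245}{2}$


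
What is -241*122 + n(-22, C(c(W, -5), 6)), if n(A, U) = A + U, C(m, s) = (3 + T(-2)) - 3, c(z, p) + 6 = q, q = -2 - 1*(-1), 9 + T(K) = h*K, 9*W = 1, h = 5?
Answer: -29443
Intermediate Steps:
W = 1/9 (W = (1/9)*1 = 1/9 ≈ 0.11111)
T(K) = -9 + 5*K
q = -1 (q = -2 + 1 = -1)
c(z, p) = -7 (c(z, p) = -6 - 1 = -7)
C(m, s) = -19 (C(m, s) = (3 + (-9 + 5*(-2))) - 3 = (3 + (-9 - 10)) - 3 = (3 - 19) - 3 = -16 - 3 = -19)
-241*122 + n(-22, C(c(W, -5), 6)) = -241*122 + (-22 - 19) = -29402 - 41 = -29443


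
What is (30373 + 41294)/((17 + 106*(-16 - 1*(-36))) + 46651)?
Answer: 71667/48788 ≈ 1.4689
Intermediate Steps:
(30373 + 41294)/((17 + 106*(-16 - 1*(-36))) + 46651) = 71667/((17 + 106*(-16 + 36)) + 46651) = 71667/((17 + 106*20) + 46651) = 71667/((17 + 2120) + 46651) = 71667/(2137 + 46651) = 71667/48788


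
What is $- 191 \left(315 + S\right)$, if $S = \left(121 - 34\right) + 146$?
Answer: $-104668$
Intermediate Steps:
$S = 233$ ($S = 87 + 146 = 233$)
$- 191 \left(315 + S\right) = - 191 \left(315 + 233\right) = \left(-191\right) 548 = -104668$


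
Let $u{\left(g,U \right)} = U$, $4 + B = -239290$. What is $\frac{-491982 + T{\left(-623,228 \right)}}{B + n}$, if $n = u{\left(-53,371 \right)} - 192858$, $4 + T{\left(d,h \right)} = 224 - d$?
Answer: $\frac{163713}{143927} \approx 1.1375$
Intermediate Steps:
$B = -239294$ ($B = -4 - 239290 = -239294$)
$T{\left(d,h \right)} = 220 - d$ ($T{\left(d,h \right)} = -4 - \left(-224 + d\right) = 220 - d$)
$n = -192487$ ($n = 371 - 192858 = -192487$)
$\frac{-491982 + T{\left(-623,228 \right)}}{B + n} = \frac{-491982 + \left(220 - -623\right)}{-239294 - 192487} = \frac{-491982 + \left(220 + 623\right)}{-431781} = \left(-491982 + 843\right) \left(- \frac{1}{431781}\right) = \left(-491139\right) \left(- \frac{1}{431781}\right) = \frac{163713}{143927}$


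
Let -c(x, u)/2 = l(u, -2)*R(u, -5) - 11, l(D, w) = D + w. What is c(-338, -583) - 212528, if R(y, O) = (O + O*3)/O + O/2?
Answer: -210751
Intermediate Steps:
R(y, O) = 4 + O/2 (R(y, O) = (O + 3*O)/O + O*(½) = (4*O)/O + O/2 = 4 + O/2)
c(x, u) = 28 - 3*u (c(x, u) = -2*((u - 2)*(4 + (½)*(-5)) - 11) = -2*((-2 + u)*(4 - 5/2) - 11) = -2*((-2 + u)*(3/2) - 11) = -2*((-3 + 3*u/2) - 11) = -2*(-14 + 3*u/2) = 28 - 3*u)
c(-338, -583) - 212528 = (28 - 3*(-583)) - 212528 = (28 + 1749) - 212528 = 1777 - 212528 = -210751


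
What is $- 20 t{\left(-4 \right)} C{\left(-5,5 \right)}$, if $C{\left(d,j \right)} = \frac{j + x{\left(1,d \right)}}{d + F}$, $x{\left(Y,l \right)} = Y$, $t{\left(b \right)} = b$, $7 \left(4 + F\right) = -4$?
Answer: $- \frac{3360}{67} \approx -50.149$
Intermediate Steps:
$F = - \frac{32}{7}$ ($F = -4 + \frac{1}{7} \left(-4\right) = -4 - \frac{4}{7} = - \frac{32}{7} \approx -4.5714$)
$C{\left(d,j \right)} = \frac{1 + j}{- \frac{32}{7} + d}$ ($C{\left(d,j \right)} = \frac{j + 1}{d - \frac{32}{7}} = \frac{1 + j}{- \frac{32}{7} + d}$)
$- 20 t{\left(-4 \right)} C{\left(-5,5 \right)} = \left(-20\right) \left(-4\right) \frac{7 \left(1 + 5\right)}{-32 + 7 \left(-5\right)} = 80 \cdot 7 \frac{1}{-32 - 35} \cdot 6 = 80 \cdot 7 \frac{1}{-67} \cdot 6 = 80 \cdot 7 \left(- \frac{1}{67}\right) 6 = 80 \left(- \frac{42}{67}\right) = - \frac{3360}{67}$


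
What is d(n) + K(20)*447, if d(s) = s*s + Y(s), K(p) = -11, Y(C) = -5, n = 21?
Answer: -4481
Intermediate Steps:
d(s) = -5 + s**2 (d(s) = s*s - 5 = s**2 - 5 = -5 + s**2)
d(n) + K(20)*447 = (-5 + 21**2) - 11*447 = (-5 + 441) - 4917 = 436 - 4917 = -4481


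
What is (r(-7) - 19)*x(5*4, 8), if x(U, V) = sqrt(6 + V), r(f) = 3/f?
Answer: -136*sqrt(14)/7 ≈ -72.695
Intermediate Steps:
(r(-7) - 19)*x(5*4, 8) = (3/(-7) - 19)*sqrt(6 + 8) = (3*(-1/7) - 19)*sqrt(14) = (-3/7 - 19)*sqrt(14) = -136*sqrt(14)/7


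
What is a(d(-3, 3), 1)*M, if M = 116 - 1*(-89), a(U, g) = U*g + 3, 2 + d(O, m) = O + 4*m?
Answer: 2050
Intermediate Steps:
d(O, m) = -2 + O + 4*m (d(O, m) = -2 + (O + 4*m) = -2 + O + 4*m)
a(U, g) = 3 + U*g
M = 205 (M = 116 + 89 = 205)
a(d(-3, 3), 1)*M = (3 + (-2 - 3 + 4*3)*1)*205 = (3 + (-2 - 3 + 12)*1)*205 = (3 + 7*1)*205 = (3 + 7)*205 = 10*205 = 2050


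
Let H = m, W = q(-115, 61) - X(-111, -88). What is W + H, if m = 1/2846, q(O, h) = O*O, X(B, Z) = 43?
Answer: 37515973/2846 ≈ 13182.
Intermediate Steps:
q(O, h) = O²
m = 1/2846 ≈ 0.00035137
W = 13182 (W = (-115)² - 1*43 = 13225 - 43 = 13182)
H = 1/2846 ≈ 0.00035137
W + H = 13182 + 1/2846 = 37515973/2846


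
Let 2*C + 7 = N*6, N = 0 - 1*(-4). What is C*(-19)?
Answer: -323/2 ≈ -161.50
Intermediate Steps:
N = 4 (N = 0 + 4 = 4)
C = 17/2 (C = -7/2 + (4*6)/2 = -7/2 + (½)*24 = -7/2 + 12 = 17/2 ≈ 8.5000)
C*(-19) = (17/2)*(-19) = -323/2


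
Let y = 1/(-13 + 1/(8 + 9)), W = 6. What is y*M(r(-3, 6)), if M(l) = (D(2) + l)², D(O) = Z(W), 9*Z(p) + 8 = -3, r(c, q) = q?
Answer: -31433/17820 ≈ -1.7639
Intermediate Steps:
y = -17/220 (y = 1/(-13 + 1/17) = 1/(-220/17) = -17/220 ≈ -0.077273)
Z(p) = -11/9 (Z(p) = -8/9 + (⅑)*(-3) = -8/9 - ⅓ = -11/9)
D(O) = -11/9
M(l) = (-11/9 + l)²
y*M(r(-3, 6)) = -17*(-11 + 9*6)²/17820 = -17*(-11 + 54)²/17820 = -17*43²/17820 = -17*1849/17820 = -17/220*1849/81 = -31433/17820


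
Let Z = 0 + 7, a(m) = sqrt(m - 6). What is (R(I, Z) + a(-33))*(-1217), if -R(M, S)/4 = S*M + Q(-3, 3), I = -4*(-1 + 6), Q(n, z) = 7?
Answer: -647444 - 1217*I*sqrt(39) ≈ -6.4744e+5 - 7600.2*I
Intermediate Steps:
a(m) = sqrt(-6 + m)
I = -20 (I = -4*5 = -20)
Z = 7
R(M, S) = -28 - 4*M*S (R(M, S) = -4*(S*M + 7) = -4*(M*S + 7) = -4*(7 + M*S) = -28 - 4*M*S)
(R(I, Z) + a(-33))*(-1217) = ((-28 - 4*(-20)*7) + sqrt(-6 - 33))*(-1217) = ((-28 + 560) + sqrt(-39))*(-1217) = (532 + I*sqrt(39))*(-1217) = -647444 - 1217*I*sqrt(39)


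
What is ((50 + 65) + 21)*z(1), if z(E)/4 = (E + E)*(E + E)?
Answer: 2176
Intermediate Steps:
z(E) = 16*E² (z(E) = 4*((E + E)*(E + E)) = 4*((2*E)*(2*E)) = 4*(4*E²) = 16*E²)
((50 + 65) + 21)*z(1) = ((50 + 65) + 21)*(16*1²) = (115 + 21)*(16*1) = 136*16 = 2176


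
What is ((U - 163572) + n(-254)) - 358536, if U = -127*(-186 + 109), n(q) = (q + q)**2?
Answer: -254265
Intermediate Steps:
n(q) = 4*q**2 (n(q) = (2*q)**2 = 4*q**2)
U = 9779 (U = -127*(-77) = 9779)
((U - 163572) + n(-254)) - 358536 = ((9779 - 163572) + 4*(-254)**2) - 358536 = (-153793 + 4*64516) - 358536 = (-153793 + 258064) - 358536 = 104271 - 358536 = -254265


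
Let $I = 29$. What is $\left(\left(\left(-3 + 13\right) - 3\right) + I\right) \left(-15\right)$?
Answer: $-540$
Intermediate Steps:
$\left(\left(\left(-3 + 13\right) - 3\right) + I\right) \left(-15\right) = \left(\left(\left(-3 + 13\right) - 3\right) + 29\right) \left(-15\right) = \left(\left(10 - 3\right) + 29\right) \left(-15\right) = \left(7 + 29\right) \left(-15\right) = 36 \left(-15\right) = -540$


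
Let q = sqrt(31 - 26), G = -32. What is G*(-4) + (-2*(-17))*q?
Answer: 128 + 34*sqrt(5) ≈ 204.03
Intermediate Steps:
q = sqrt(5) ≈ 2.2361
G*(-4) + (-2*(-17))*q = -32*(-4) + (-2*(-17))*sqrt(5) = 128 + 34*sqrt(5)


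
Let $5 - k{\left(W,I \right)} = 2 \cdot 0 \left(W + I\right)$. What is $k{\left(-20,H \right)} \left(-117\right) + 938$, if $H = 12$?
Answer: $353$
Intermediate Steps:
$k{\left(W,I \right)} = 5$ ($k{\left(W,I \right)} = 5 - 2 \cdot 0 \left(W + I\right) = 5 - 0 \left(I + W\right) = 5 - 0 = 5 + 0 = 5$)
$k{\left(-20,H \right)} \left(-117\right) + 938 = 5 \left(-117\right) + 938 = -585 + 938 = 353$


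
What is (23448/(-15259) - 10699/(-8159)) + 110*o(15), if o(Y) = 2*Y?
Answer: 410815941109/124498181 ≈ 3299.8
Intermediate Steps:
(23448/(-15259) - 10699/(-8159)) + 110*o(15) = (23448/(-15259) - 10699/(-8159)) + 110*(2*15) = (23448*(-1/15259) - 10699*(-1/8159)) + 110*30 = (-23448/15259 + 10699/8159) + 3300 = -28056191/124498181 + 3300 = 410815941109/124498181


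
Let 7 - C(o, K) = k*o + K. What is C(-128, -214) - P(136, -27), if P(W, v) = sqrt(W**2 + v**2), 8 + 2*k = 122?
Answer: 7517 - 5*sqrt(769) ≈ 7378.3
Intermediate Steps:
k = 57 (k = -4 + (1/2)*122 = -4 + 61 = 57)
C(o, K) = 7 - K - 57*o (C(o, K) = 7 - (57*o + K) = 7 - (K + 57*o) = 7 + (-K - 57*o) = 7 - K - 57*o)
C(-128, -214) - P(136, -27) = (7 - 1*(-214) - 57*(-128)) - sqrt(136**2 + (-27)**2) = (7 + 214 + 7296) - sqrt(18496 + 729) = 7517 - sqrt(19225) = 7517 - 5*sqrt(769)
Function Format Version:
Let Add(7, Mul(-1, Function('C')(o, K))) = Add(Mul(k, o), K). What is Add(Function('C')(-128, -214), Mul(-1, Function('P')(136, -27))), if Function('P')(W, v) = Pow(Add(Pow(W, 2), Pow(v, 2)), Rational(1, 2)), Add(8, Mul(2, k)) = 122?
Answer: Add(7517, Mul(-5, Pow(769, Rational(1, 2)))) ≈ 7378.3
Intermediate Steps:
k = 57 (k = Add(-4, Mul(Rational(1, 2), 122)) = Add(-4, 61) = 57)
Function('C')(o, K) = Add(7, Mul(-1, K), Mul(-57, o)) (Function('C')(o, K) = Add(7, Mul(-1, Add(Mul(57, o), K))) = Add(7, Mul(-1, Add(K, Mul(57, o)))) = Add(7, Add(Mul(-1, K), Mul(-57, o))) = Add(7, Mul(-1, K), Mul(-57, o)))
Add(Function('C')(-128, -214), Mul(-1, Function('P')(136, -27))) = Add(Add(7, Mul(-1, -214), Mul(-57, -128)), Mul(-1, Pow(Add(Pow(136, 2), Pow(-27, 2)), Rational(1, 2)))) = Add(Add(7, 214, 7296), Mul(-1, Pow(Add(18496, 729), Rational(1, 2)))) = Add(7517, Mul(-1, Pow(19225, Rational(1, 2)))) = Add(7517, Mul(-1, Mul(5, Pow(769, Rational(1, 2))))) = Add(7517, Mul(-5, Pow(769, Rational(1, 2))))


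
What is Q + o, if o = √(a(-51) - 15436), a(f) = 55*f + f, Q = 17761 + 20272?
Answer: 38033 + 2*I*√4573 ≈ 38033.0 + 135.25*I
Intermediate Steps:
Q = 38033
a(f) = 56*f
o = 2*I*√4573 (o = √(56*(-51) - 15436) = √(-2856 - 15436) = √(-18292) = 2*I*√4573 ≈ 135.25*I)
Q + o = 38033 + 2*I*√4573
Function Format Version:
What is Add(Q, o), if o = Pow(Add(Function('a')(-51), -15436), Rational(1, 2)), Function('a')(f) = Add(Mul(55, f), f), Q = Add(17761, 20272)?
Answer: Add(38033, Mul(2, I, Pow(4573, Rational(1, 2)))) ≈ Add(38033., Mul(135.25, I))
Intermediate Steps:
Q = 38033
Function('a')(f) = Mul(56, f)
o = Mul(2, I, Pow(4573, Rational(1, 2))) (o = Pow(Add(Mul(56, -51), -15436), Rational(1, 2)) = Pow(Add(-2856, -15436), Rational(1, 2)) = Pow(-18292, Rational(1, 2)) = Mul(2, I, Pow(4573, Rational(1, 2))) ≈ Mul(135.25, I))
Add(Q, o) = Add(38033, Mul(2, I, Pow(4573, Rational(1, 2))))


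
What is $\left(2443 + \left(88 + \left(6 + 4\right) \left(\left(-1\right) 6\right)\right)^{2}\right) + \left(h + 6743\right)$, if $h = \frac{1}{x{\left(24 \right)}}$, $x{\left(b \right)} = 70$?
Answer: $\frac{697901}{70} \approx 9970.0$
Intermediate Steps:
$h = \frac{1}{70} \approx 0.014286$
$\left(2443 + \left(88 + \left(6 + 4\right) \left(\left(-1\right) 6\right)\right)^{2}\right) + \left(h + 6743\right) = \left(2443 + \left(88 + \left(6 + 4\right) \left(\left(-1\right) 6\right)\right)^{2}\right) + \left(\frac{1}{70} + 6743\right) = \left(2443 + \left(88 + 10 \left(-6\right)\right)^{2}\right) + \frac{472011}{70} = \left(2443 + \left(88 - 60\right)^{2}\right) + \frac{472011}{70} = \left(2443 + 28^{2}\right) + \frac{472011}{70} = \left(2443 + 784\right) + \frac{472011}{70} = 3227 + \frac{472011}{70} = \frac{697901}{70}$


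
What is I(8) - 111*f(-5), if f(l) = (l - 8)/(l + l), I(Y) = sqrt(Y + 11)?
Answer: -1443/10 + sqrt(19) ≈ -139.94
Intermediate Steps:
I(Y) = sqrt(11 + Y)
f(l) = (-8 + l)/(2*l) (f(l) = (-8 + l)/((2*l)) = (-8 + l)*(1/(2*l)) = (-8 + l)/(2*l))
I(8) - 111*f(-5) = sqrt(11 + 8) - 111*(-8 - 5)/(2*(-5)) = sqrt(19) - 111*(-1)*(-13)/(2*5) = sqrt(19) - 111*13/10 = sqrt(19) - 1443/10 = -1443/10 + sqrt(19)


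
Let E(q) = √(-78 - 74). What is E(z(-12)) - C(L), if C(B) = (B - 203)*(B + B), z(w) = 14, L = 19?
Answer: 6992 + 2*I*√38 ≈ 6992.0 + 12.329*I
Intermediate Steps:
E(q) = 2*I*√38 (E(q) = √(-152) = 2*I*√38)
C(B) = 2*B*(-203 + B) (C(B) = (-203 + B)*(2*B) = 2*B*(-203 + B))
E(z(-12)) - C(L) = 2*I*√38 - 2*19*(-203 + 19) = 2*I*√38 - 2*19*(-184) = 2*I*√38 - 1*(-6992) = 2*I*√38 + 6992 = 6992 + 2*I*√38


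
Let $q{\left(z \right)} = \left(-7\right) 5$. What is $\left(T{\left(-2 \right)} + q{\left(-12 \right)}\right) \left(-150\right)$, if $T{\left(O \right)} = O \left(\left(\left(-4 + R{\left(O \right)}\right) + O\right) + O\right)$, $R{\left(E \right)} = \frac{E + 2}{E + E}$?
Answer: $2850$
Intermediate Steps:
$q{\left(z \right)} = -35$
$R{\left(E \right)} = \frac{2 + E}{2 E}$
$T{\left(O \right)} = O \left(-4 + 2 O + \frac{2 + O}{2 O}\right)$ ($T{\left(O \right)} = O \left(\left(\left(-4 + \frac{2 + O}{2 O}\right) + O\right) + O\right) = O \left(\left(-4 + O + \frac{2 + O}{2 O}\right) + O\right) = O \left(-4 + 2 O + \frac{2 + O}{2 O}\right)$)
$\left(T{\left(-2 \right)} + q{\left(-12 \right)}\right) \left(-150\right) = \left(\left(1 + \frac{1}{2} \left(-2\right) + 2 \left(-2\right) \left(-2 - 2\right)\right) - 35\right) \left(-150\right) = \left(\left(1 - 1 + 2 \left(-2\right) \left(-4\right)\right) - 35\right) \left(-150\right) = \left(\left(1 - 1 + 16\right) - 35\right) \left(-150\right) = \left(16 - 35\right) \left(-150\right) = \left(-19\right) \left(-150\right) = 2850$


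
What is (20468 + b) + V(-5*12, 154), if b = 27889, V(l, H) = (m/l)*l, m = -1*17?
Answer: 48340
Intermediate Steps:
m = -17
V(l, H) = -17 (V(l, H) = (-17/l)*l = -17)
(20468 + b) + V(-5*12, 154) = (20468 + 27889) - 17 = 48357 - 17 = 48340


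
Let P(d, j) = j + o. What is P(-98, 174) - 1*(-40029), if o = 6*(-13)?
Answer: 40125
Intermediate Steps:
o = -78
P(d, j) = -78 + j (P(d, j) = j - 78 = -78 + j)
P(-98, 174) - 1*(-40029) = (-78 + 174) - 1*(-40029) = 96 + 40029 = 40125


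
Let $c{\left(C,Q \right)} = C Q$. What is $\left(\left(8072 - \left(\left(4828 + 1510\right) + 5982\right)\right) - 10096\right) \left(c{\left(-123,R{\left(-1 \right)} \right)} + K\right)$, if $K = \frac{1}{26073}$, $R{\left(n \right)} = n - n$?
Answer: $- \frac{14344}{26073} \approx -0.55015$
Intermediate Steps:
$R{\left(n \right)} = 0$
$K = \frac{1}{26073} \approx 3.8354 \cdot 10^{-5}$
$\left(\left(8072 - \left(\left(4828 + 1510\right) + 5982\right)\right) - 10096\right) \left(c{\left(-123,R{\left(-1 \right)} \right)} + K\right) = \left(\left(8072 - \left(\left(4828 + 1510\right) + 5982\right)\right) - 10096\right) \left(\left(-123\right) 0 + \frac{1}{26073}\right) = \left(\left(8072 - \left(6338 + 5982\right)\right) - 10096\right) \left(0 + \frac{1}{26073}\right) = \left(\left(8072 - 12320\right) - 10096\right) \frac{1}{26073} = \left(-4248 - 10096\right) \frac{1}{26073} = \left(-14344\right) \frac{1}{26073} = - \frac{14344}{26073}$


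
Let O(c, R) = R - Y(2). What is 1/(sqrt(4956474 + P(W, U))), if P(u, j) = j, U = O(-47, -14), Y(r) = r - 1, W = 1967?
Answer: sqrt(4956459)/4956459 ≈ 0.00044917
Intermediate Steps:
Y(r) = -1 + r
O(c, R) = -1 + R (O(c, R) = R - (-1 + 2) = R - 1*1 = R - 1 = -1 + R)
U = -15 (U = -1 - 14 = -15)
1/(sqrt(4956474 + P(W, U))) = 1/(sqrt(4956474 - 15)) = 1/(sqrt(4956459)) = sqrt(4956459)/4956459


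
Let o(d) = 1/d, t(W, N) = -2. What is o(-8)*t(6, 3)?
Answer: ¼ ≈ 0.25000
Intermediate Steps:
o(-8)*t(6, 3) = -2/(-8) = -⅛*(-2) = ¼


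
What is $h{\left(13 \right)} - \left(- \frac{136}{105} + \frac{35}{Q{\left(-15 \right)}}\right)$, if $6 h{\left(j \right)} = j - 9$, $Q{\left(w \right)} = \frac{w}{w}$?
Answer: $- \frac{3469}{105} \approx -33.038$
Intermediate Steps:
$Q{\left(w \right)} = 1$
$h{\left(j \right)} = - \frac{3}{2} + \frac{j}{6}$ ($h{\left(j \right)} = \frac{j - 9}{6} = \frac{-9 + j}{6} = - \frac{3}{2} + \frac{j}{6}$)
$h{\left(13 \right)} - \left(- \frac{136}{105} + \frac{35}{Q{\left(-15 \right)}}\right) = \left(- \frac{3}{2} + \frac{1}{6} \cdot 13\right) - \left(35 - \frac{136}{105}\right) = \left(- \frac{3}{2} + \frac{13}{6}\right) - \frac{3539}{105} = \frac{2}{3} + \left(-35 + \frac{136}{105}\right) = \frac{2}{3} - \frac{3539}{105} = - \frac{3469}{105}$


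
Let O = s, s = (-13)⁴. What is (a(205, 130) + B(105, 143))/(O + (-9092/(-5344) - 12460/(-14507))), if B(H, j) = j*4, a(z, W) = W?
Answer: 152873136/6220229387 ≈ 0.024577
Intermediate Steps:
s = 28561
O = 28561
B(H, j) = 4*j
(a(205, 130) + B(105, 143))/(O + (-9092/(-5344) - 12460/(-14507))) = (130 + 4*143)/(28561 + (-9092/(-5344) - 12460/(-14507))) = (130 + 572)/(28561 + (-9092*(-1/5344) - 12460*(-1/14507))) = 702/(28561 + (2273/1336 + 140/163)) = 702/(28561 + 557539/217768) = 702/(6220229387/217768) = 702*(217768/6220229387) = 152873136/6220229387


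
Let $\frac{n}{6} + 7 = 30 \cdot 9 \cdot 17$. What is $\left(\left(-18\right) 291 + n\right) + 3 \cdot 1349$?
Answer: $26307$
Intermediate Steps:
$n = 27498$ ($n = -42 + 6 \cdot 30 \cdot 9 \cdot 17 = -42 + 6 \cdot 270 \cdot 17 = -42 + 6 \cdot 4590 = -42 + 27540 = 27498$)
$\left(\left(-18\right) 291 + n\right) + 3 \cdot 1349 = \left(\left(-18\right) 291 + 27498\right) + 3 \cdot 1349 = \left(-5238 + 27498\right) + 4047 = 22260 + 4047 = 26307$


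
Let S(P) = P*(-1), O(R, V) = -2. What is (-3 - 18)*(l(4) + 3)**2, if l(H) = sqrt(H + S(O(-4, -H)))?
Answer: -315 - 126*sqrt(6) ≈ -623.64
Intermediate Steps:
S(P) = -P
l(H) = sqrt(2 + H) (l(H) = sqrt(H - 1*(-2)) = sqrt(H + 2) = sqrt(2 + H))
(-3 - 18)*(l(4) + 3)**2 = (-3 - 18)*(sqrt(2 + 4) + 3)**2 = -21*(sqrt(6) + 3)**2 = -21*(3 + sqrt(6))**2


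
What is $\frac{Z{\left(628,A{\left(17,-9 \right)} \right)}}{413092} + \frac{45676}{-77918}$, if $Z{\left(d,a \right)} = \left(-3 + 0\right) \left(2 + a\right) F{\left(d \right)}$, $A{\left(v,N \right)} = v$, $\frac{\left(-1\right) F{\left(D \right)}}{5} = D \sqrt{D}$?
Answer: $- \frac{22838}{38959} + \frac{89490 \sqrt{157}}{103273} \approx 10.271$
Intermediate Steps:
$F{\left(D \right)} = - 5 D^{\frac{3}{2}}$ ($F{\left(D \right)} = - 5 D \sqrt{D} = - 5 D^{\frac{3}{2}}$)
$Z{\left(d,a \right)} = - 5 d^{\frac{3}{2}} \left(-6 - 3 a\right)$ ($Z{\left(d,a \right)} = \left(-3 + 0\right) \left(2 + a\right) \left(- 5 d^{\frac{3}{2}}\right) = - 3 \left(2 + a\right) \left(- 5 d^{\frac{3}{2}}\right) = \left(-6 - 3 a\right) \left(- 5 d^{\frac{3}{2}}\right) = - 5 d^{\frac{3}{2}} \left(-6 - 3 a\right)$)
$\frac{Z{\left(628,A{\left(17,-9 \right)} \right)}}{413092} + \frac{45676}{-77918} = \frac{15 \cdot 628^{\frac{3}{2}} \left(2 + 17\right)}{413092} + \frac{45676}{-77918} = 15 \cdot 1256 \sqrt{157} \cdot 19 \cdot \frac{1}{413092} + 45676 \left(- \frac{1}{77918}\right) = 357960 \sqrt{157} \cdot \frac{1}{413092} - \frac{22838}{38959} = \frac{89490 \sqrt{157}}{103273} - \frac{22838}{38959} = - \frac{22838}{38959} + \frac{89490 \sqrt{157}}{103273}$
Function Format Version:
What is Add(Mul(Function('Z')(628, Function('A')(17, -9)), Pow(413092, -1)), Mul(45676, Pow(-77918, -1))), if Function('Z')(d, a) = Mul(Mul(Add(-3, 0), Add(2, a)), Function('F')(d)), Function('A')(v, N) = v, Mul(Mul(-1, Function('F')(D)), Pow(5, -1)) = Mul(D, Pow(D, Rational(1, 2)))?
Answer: Add(Rational(-22838, 38959), Mul(Rational(89490, 103273), Pow(157, Rational(1, 2)))) ≈ 10.271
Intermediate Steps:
Function('F')(D) = Mul(-5, Pow(D, Rational(3, 2))) (Function('F')(D) = Mul(-5, Mul(D, Pow(D, Rational(1, 2)))) = Mul(-5, Pow(D, Rational(3, 2))))
Function('Z')(d, a) = Mul(-5, Pow(d, Rational(3, 2)), Add(-6, Mul(-3, a))) (Function('Z')(d, a) = Mul(Mul(Add(-3, 0), Add(2, a)), Mul(-5, Pow(d, Rational(3, 2)))) = Mul(Mul(-3, Add(2, a)), Mul(-5, Pow(d, Rational(3, 2)))) = Mul(Add(-6, Mul(-3, a)), Mul(-5, Pow(d, Rational(3, 2)))) = Mul(-5, Pow(d, Rational(3, 2)), Add(-6, Mul(-3, a))))
Add(Mul(Function('Z')(628, Function('A')(17, -9)), Pow(413092, -1)), Mul(45676, Pow(-77918, -1))) = Add(Mul(Mul(15, Pow(628, Rational(3, 2)), Add(2, 17)), Pow(413092, -1)), Mul(45676, Pow(-77918, -1))) = Add(Mul(Mul(15, Mul(1256, Pow(157, Rational(1, 2))), 19), Rational(1, 413092)), Mul(45676, Rational(-1, 77918))) = Add(Mul(Mul(357960, Pow(157, Rational(1, 2))), Rational(1, 413092)), Rational(-22838, 38959)) = Add(Mul(Rational(89490, 103273), Pow(157, Rational(1, 2))), Rational(-22838, 38959)) = Add(Rational(-22838, 38959), Mul(Rational(89490, 103273), Pow(157, Rational(1, 2))))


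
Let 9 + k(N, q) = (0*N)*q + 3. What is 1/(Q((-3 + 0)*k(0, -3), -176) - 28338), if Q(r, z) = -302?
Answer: -1/28640 ≈ -3.4916e-5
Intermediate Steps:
k(N, q) = -6 (k(N, q) = -9 + ((0*N)*q + 3) = -9 + (0*q + 3) = -9 + (0 + 3) = -9 + 3 = -6)
1/(Q((-3 + 0)*k(0, -3), -176) - 28338) = 1/(-302 - 28338) = 1/(-28640) = -1/28640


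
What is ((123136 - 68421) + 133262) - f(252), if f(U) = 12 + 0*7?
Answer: 187965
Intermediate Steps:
f(U) = 12 (f(U) = 12 + 0 = 12)
((123136 - 68421) + 133262) - f(252) = ((123136 - 68421) + 133262) - 1*12 = (54715 + 133262) - 12 = 187977 - 12 = 187965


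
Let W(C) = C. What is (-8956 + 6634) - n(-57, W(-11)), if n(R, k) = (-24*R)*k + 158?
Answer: 12568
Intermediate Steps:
n(R, k) = 158 - 24*R*k (n(R, k) = -24*R*k + 158 = 158 - 24*R*k)
(-8956 + 6634) - n(-57, W(-11)) = (-8956 + 6634) - (158 - 24*(-57)*(-11)) = -2322 - (158 - 15048) = -2322 - 1*(-14890) = -2322 + 14890 = 12568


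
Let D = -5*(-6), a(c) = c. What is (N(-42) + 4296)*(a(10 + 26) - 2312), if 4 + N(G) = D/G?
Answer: -68368764/7 ≈ -9.7670e+6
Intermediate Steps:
D = 30
N(G) = -4 + 30/G
(N(-42) + 4296)*(a(10 + 26) - 2312) = ((-4 + 30/(-42)) + 4296)*((10 + 26) - 2312) = ((-4 + 30*(-1/42)) + 4296)*(36 - 2312) = ((-4 - 5/7) + 4296)*(-2276) = (-33/7 + 4296)*(-2276) = (30039/7)*(-2276) = -68368764/7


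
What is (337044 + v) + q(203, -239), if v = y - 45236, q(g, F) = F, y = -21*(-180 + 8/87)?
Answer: 8565065/29 ≈ 2.9535e+5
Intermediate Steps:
y = 109564/29 (y = -21*(-180 + 8*(1/87)) = -21*(-180 + 8/87) = -21*(-15652/87) = 109564/29 ≈ 3778.1)
v = -1202280/29 (v = 109564/29 - 45236 = -1202280/29 ≈ -41458.)
(337044 + v) + q(203, -239) = (337044 - 1202280/29) - 239 = 8571996/29 - 239 = 8565065/29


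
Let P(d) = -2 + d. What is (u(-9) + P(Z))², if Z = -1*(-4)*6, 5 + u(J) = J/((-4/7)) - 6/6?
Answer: 16129/16 ≈ 1008.1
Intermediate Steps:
u(J) = -6 - 7*J/4 (u(J) = -5 + (J/((-4/7)) - 6/6) = -5 + (J/((-4*⅐)) - 6*⅙) = -5 + (J/(-4/7) - 1) = -5 + (J*(-7/4) - 1) = -5 + (-7*J/4 - 1) = -5 + (-1 - 7*J/4) = -6 - 7*J/4)
Z = 24 (Z = 4*6 = 24)
(u(-9) + P(Z))² = ((-6 - 7/4*(-9)) + (-2 + 24))² = ((-6 + 63/4) + 22)² = (39/4 + 22)² = (127/4)² = 16129/16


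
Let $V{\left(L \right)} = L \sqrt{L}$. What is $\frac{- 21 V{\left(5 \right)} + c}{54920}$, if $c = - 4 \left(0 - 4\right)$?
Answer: $\frac{2}{6865} - \frac{21 \sqrt{5}}{10984} \approx -0.0039837$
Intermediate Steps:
$V{\left(L \right)} = L^{\frac{3}{2}}$
$c = 16$ ($c = \left(-4\right) \left(-4\right) = 16$)
$\frac{- 21 V{\left(5 \right)} + c}{54920} = \frac{- 21 \cdot 5^{\frac{3}{2}} + 16}{54920} = \left(- 21 \cdot 5 \sqrt{5} + 16\right) \frac{1}{54920} = \left(- 105 \sqrt{5} + 16\right) \frac{1}{54920} = \left(16 - 105 \sqrt{5}\right) \frac{1}{54920} = \frac{2}{6865} - \frac{21 \sqrt{5}}{10984}$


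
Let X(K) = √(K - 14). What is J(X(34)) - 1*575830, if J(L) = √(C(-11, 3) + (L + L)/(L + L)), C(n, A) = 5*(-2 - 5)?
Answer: -575830 + I*√34 ≈ -5.7583e+5 + 5.831*I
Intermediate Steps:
C(n, A) = -35 (C(n, A) = 5*(-7) = -35)
X(K) = √(-14 + K)
J(L) = I*√34 (J(L) = √(-35 + (L + L)/(L + L)) = √(-35 + (2*L)/((2*L))) = √(-35 + (2*L)*(1/(2*L))) = √(-35 + 1) = √(-34) = I*√34)
J(X(34)) - 1*575830 = I*√34 - 1*575830 = I*√34 - 575830 = -575830 + I*√34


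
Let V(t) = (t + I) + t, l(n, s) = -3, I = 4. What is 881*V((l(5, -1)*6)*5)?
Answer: -155056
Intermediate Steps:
V(t) = 4 + 2*t (V(t) = (t + 4) + t = (4 + t) + t = 4 + 2*t)
881*V((l(5, -1)*6)*5) = 881*(4 + 2*(-3*6*5)) = 881*(4 + 2*(-18*5)) = 881*(4 + 2*(-90)) = 881*(4 - 180) = 881*(-176) = -155056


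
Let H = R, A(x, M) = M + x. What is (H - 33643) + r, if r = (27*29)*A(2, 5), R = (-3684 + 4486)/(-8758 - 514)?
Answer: -130559433/4636 ≈ -28162.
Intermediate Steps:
R = -401/4636 (R = 802/(-9272) = 802*(-1/9272) = -401/4636 ≈ -0.086497)
H = -401/4636 ≈ -0.086497
r = 5481 (r = (27*29)*(5 + 2) = 783*7 = 5481)
(H - 33643) + r = (-401/4636 - 33643) + 5481 = -155969349/4636 + 5481 = -130559433/4636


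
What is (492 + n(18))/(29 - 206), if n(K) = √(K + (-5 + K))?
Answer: -164/59 - √31/177 ≈ -2.8111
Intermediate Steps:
n(K) = √(-5 + 2*K)
(492 + n(18))/(29 - 206) = (492 + √(-5 + 2*18))/(29 - 206) = (492 + √(-5 + 36))/(-177) = (492 + √31)*(-1/177) = -164/59 - √31/177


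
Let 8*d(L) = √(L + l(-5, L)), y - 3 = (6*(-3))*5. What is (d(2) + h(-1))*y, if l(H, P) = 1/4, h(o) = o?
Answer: 1131/16 ≈ 70.688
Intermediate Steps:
y = -87 (y = 3 + (6*(-3))*5 = 3 - 18*5 = 3 - 90 = -87)
l(H, P) = ¼
d(L) = √(¼ + L)/8 (d(L) = √(L + ¼)/8 = √(¼ + L)/8)
(d(2) + h(-1))*y = (√(1 + 4*2)/16 - 1)*(-87) = (√(1 + 8)/16 - 1)*(-87) = (√9/16 - 1)*(-87) = ((1/16)*3 - 1)*(-87) = (3/16 - 1)*(-87) = -13/16*(-87) = 1131/16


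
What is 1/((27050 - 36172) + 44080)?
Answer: 1/34958 ≈ 2.8606e-5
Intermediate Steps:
1/((27050 - 36172) + 44080) = 1/(-9122 + 44080) = 1/34958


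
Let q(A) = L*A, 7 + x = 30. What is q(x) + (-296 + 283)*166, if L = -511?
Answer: -13911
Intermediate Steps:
x = 23 (x = -7 + 30 = 23)
q(A) = -511*A
q(x) + (-296 + 283)*166 = -511*23 + (-296 + 283)*166 = -11753 - 13*166 = -11753 - 2158 = -13911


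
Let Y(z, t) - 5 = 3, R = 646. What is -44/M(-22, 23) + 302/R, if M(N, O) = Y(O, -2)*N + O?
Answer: 2195/2907 ≈ 0.75507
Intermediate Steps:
Y(z, t) = 8 (Y(z, t) = 5 + 3 = 8)
M(N, O) = O + 8*N (M(N, O) = 8*N + O = O + 8*N)
-44/M(-22, 23) + 302/R = -44/(23 + 8*(-22)) + 302/646 = -44/(23 - 176) + 302*(1/646) = -44/(-153) + 151/323 = -44*(-1/153) + 151/323 = 44/153 + 151/323 = 2195/2907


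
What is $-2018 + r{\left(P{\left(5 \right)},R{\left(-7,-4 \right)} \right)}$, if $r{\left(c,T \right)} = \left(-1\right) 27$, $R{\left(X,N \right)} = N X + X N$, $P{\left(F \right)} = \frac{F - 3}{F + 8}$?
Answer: $-2045$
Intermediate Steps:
$P{\left(F \right)} = \frac{-3 + F}{8 + F}$
$R{\left(X,N \right)} = 2 N X$ ($R{\left(X,N \right)} = N X + N X = 2 N X$)
$r{\left(c,T \right)} = -27$
$-2018 + r{\left(P{\left(5 \right)},R{\left(-7,-4 \right)} \right)} = -2018 - 27 = -2045$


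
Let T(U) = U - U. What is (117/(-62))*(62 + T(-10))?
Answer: -117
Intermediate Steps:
T(U) = 0
(117/(-62))*(62 + T(-10)) = (117/(-62))*(62 + 0) = (117*(-1/62))*62 = -117/62*62 = -117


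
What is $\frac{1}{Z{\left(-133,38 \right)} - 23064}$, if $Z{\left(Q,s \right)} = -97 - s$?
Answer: $- \frac{1}{23199} \approx -4.3105 \cdot 10^{-5}$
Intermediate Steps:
$\frac{1}{Z{\left(-133,38 \right)} - 23064} = \frac{1}{\left(-97 - 38\right) - 23064} = \frac{1}{-135 - 23064} = \frac{1}{-23199} = - \frac{1}{23199}$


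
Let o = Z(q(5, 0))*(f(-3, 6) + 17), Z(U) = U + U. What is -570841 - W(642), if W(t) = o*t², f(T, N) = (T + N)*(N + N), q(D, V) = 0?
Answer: -570841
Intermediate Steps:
f(T, N) = 2*N*(N + T) (f(T, N) = (N + T)*(2*N) = 2*N*(N + T))
Z(U) = 2*U
o = 0 (o = (2*0)*(2*6*(6 - 3) + 17) = 0*(2*6*3 + 17) = 0*(36 + 17) = 0*53 = 0)
W(t) = 0 (W(t) = 0*t² = 0)
-570841 - W(642) = -570841 - 1*0 = -570841 + 0 = -570841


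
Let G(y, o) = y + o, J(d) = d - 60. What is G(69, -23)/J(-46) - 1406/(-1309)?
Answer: 44411/69377 ≈ 0.64014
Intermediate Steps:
J(d) = -60 + d
G(y, o) = o + y
G(69, -23)/J(-46) - 1406/(-1309) = (-23 + 69)/(-60 - 46) - 1406/(-1309) = 46/(-106) - 1406*(-1/1309) = 46*(-1/106) + 1406/1309 = -23/53 + 1406/1309 = 44411/69377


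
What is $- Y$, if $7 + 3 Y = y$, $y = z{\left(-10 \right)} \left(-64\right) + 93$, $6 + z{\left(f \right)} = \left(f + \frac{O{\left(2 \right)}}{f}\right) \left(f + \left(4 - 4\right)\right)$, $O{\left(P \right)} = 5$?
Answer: $\frac{6250}{3} \approx 2083.3$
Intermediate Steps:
$z{\left(f \right)} = -6 + f \left(f + \frac{5}{f}\right)$ ($z{\left(f \right)} = -6 + \left(f + \frac{5}{f}\right) \left(f + \left(4 - 4\right)\right) = -6 + \left(f + \frac{5}{f}\right) \left(f + 0\right) = -6 + \left(f + \frac{5}{f}\right) f = -6 + f \left(f + \frac{5}{f}\right)$)
$y = -6243$ ($y = \left(-1 + \left(-10\right)^{2}\right) \left(-64\right) + 93 = \left(-1 + 100\right) \left(-64\right) + 93 = 99 \left(-64\right) + 93 = -6336 + 93 = -6243$)
$Y = - \frac{6250}{3}$ ($Y = - \frac{7}{3} + \frac{1}{3} \left(-6243\right) = - \frac{7}{3} - 2081 = - \frac{6250}{3} \approx -2083.3$)
$- Y = \left(-1\right) \left(- \frac{6250}{3}\right) = \frac{6250}{3}$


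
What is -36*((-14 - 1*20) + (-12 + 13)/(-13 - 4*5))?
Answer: 13476/11 ≈ 1225.1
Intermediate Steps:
-36*((-14 - 1*20) + (-12 + 13)/(-13 - 4*5)) = -36*((-14 - 20) + 1/(-13 - 20)) = -36*(-34 + 1/(-33)) = -36*(-34 + 1*(-1/33)) = -36*(-34 - 1/33) = -36*(-1123/33) = 13476/11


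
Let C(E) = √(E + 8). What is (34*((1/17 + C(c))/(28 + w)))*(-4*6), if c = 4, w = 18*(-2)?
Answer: 6 + 204*√3 ≈ 359.34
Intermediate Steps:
w = -36
C(E) = √(8 + E)
(34*((1/17 + C(c))/(28 + w)))*(-4*6) = (34*((1/17 + √(8 + 4))/(28 - 36)))*(-4*6) = (34*((1/17 + √12)/(-8)))*(-24) = (34*((1/17 + 2*√3)*(-⅛)))*(-24) = (34*(-1/136 - √3/4))*(-24) = (-¼ - 17*√3/2)*(-24) = 6 + 204*√3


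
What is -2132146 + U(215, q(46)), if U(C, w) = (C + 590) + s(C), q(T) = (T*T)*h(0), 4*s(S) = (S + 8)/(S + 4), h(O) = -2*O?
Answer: -1867054493/876 ≈ -2.1313e+6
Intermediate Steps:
s(S) = (8 + S)/(4*(4 + S)) (s(S) = ((S + 8)/(S + 4))/4 = ((8 + S)/(4 + S))/4 = (8 + S)/(4*(4 + S)))
q(T) = 0 (q(T) = (T*T)*(-2*0) = T²*0 = 0)
U(C, w) = 590 + C + (8 + C)/(4*(4 + C)) (U(C, w) = (C + 590) + (8 + C)/(4*(4 + C)) = (590 + C) + (8 + C)/(4*(4 + C)) = 590 + C + (8 + C)/(4*(4 + C)))
-2132146 + U(215, q(46)) = -2132146 + (2362 + 215² + (2377/4)*215)/(4 + 215) = -2132146 + (2362 + 46225 + 511055/4)/219 = -2132146 + (1/219)*(705403/4) = -2132146 + 705403/876 = -1867054493/876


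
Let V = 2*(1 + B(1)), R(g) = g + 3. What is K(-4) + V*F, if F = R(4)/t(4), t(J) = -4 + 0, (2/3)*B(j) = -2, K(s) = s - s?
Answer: 7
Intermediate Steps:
K(s) = 0
B(j) = -3 (B(j) = (3/2)*(-2) = -3)
R(g) = 3 + g
t(J) = -4
V = -4 (V = 2*(1 - 3) = 2*(-2) = -4)
F = -7/4 (F = (3 + 4)/(-4) = 7*(-¼) = -7/4 ≈ -1.7500)
K(-4) + V*F = 0 - 4*(-7/4) = 0 + 7 = 7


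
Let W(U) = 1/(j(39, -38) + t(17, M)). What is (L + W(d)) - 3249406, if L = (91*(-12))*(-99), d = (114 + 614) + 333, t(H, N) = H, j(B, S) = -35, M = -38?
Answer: -56543365/18 ≈ -3.1413e+6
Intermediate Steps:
d = 1061 (d = 728 + 333 = 1061)
L = 108108 (L = -1092*(-99) = 108108)
W(U) = -1/18 (W(U) = 1/(-35 + 17) = 1/(-18) = -1/18)
(L + W(d)) - 3249406 = (108108 - 1/18) - 3249406 = 1945943/18 - 3249406 = -56543365/18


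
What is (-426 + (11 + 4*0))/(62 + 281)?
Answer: -415/343 ≈ -1.2099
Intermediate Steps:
(-426 + (11 + 4*0))/(62 + 281) = (-426 + (11 + 0))/343 = (-426 + 11)*(1/343) = -415*1/343 = -415/343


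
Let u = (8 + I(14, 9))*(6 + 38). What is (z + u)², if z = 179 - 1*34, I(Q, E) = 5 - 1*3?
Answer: 342225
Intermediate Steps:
I(Q, E) = 2 (I(Q, E) = 5 - 3 = 2)
z = 145 (z = 179 - 34 = 145)
u = 440 (u = (8 + 2)*(6 + 38) = 10*44 = 440)
(z + u)² = (145 + 440)² = 585² = 342225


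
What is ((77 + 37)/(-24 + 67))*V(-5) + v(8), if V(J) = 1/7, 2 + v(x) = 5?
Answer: 1017/301 ≈ 3.3787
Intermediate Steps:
v(x) = 3 (v(x) = -2 + 5 = 3)
V(J) = ⅐
((77 + 37)/(-24 + 67))*V(-5) + v(8) = ((77 + 37)/(-24 + 67))*(⅐) + 3 = (114/43)*(⅐) + 3 = 114/301 + 3 = 1017/301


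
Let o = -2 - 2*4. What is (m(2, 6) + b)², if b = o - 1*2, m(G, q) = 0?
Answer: 144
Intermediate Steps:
o = -10 (o = -2 - 8 = -10)
b = -12 (b = -10 - 1*2 = -10 - 2 = -12)
(m(2, 6) + b)² = (0 - 12)² = (-12)² = 144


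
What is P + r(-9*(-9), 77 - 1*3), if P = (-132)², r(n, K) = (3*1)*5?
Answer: 17439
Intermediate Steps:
r(n, K) = 15 (r(n, K) = 3*5 = 15)
P = 17424
P + r(-9*(-9), 77 - 1*3) = 17424 + 15 = 17439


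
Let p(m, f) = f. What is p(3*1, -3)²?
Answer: 9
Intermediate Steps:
p(3*1, -3)² = (-3)² = 9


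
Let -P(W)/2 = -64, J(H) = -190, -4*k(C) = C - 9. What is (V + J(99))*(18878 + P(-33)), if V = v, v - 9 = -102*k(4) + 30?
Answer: -5293171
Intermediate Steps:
k(C) = 9/4 - C/4 (k(C) = -(C - 9)/4 = -(-9 + C)/4 = 9/4 - C/4)
v = -177/2 (v = 9 + (-102*(9/4 - 1/4*4) + 30) = 9 + (-102*(9/4 - 1) + 30) = 9 + (-102*5/4 + 30) = 9 + (-255/2 + 30) = 9 - 195/2 = -177/2 ≈ -88.500)
P(W) = 128 (P(W) = -2*(-64) = 128)
V = -177/2 ≈ -88.500
(V + J(99))*(18878 + P(-33)) = (-177/2 - 190)*(18878 + 128) = -557/2*19006 = -5293171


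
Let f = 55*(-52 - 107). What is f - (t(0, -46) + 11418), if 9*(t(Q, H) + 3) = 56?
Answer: -181496/9 ≈ -20166.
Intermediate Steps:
t(Q, H) = 29/9 (t(Q, H) = -3 + (⅑)*56 = -3 + 56/9 = 29/9)
f = -8745 (f = 55*(-159) = -8745)
f - (t(0, -46) + 11418) = -8745 - (29/9 + 11418) = -8745 - 1*102791/9 = -8745 - 102791/9 = -181496/9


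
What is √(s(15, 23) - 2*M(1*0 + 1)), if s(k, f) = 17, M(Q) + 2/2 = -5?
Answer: √29 ≈ 5.3852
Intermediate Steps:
M(Q) = -6 (M(Q) = -1 - 5 = -6)
√(s(15, 23) - 2*M(1*0 + 1)) = √(17 - 2*(-6)) = √(17 + 12) = √29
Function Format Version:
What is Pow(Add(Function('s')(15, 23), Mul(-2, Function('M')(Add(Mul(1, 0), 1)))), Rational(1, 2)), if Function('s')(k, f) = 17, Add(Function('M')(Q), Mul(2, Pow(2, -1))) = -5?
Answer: Pow(29, Rational(1, 2)) ≈ 5.3852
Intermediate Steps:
Function('M')(Q) = -6 (Function('M')(Q) = Add(-1, -5) = -6)
Pow(Add(Function('s')(15, 23), Mul(-2, Function('M')(Add(Mul(1, 0), 1)))), Rational(1, 2)) = Pow(Add(17, Mul(-2, -6)), Rational(1, 2)) = Pow(Add(17, 12), Rational(1, 2)) = Pow(29, Rational(1, 2))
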